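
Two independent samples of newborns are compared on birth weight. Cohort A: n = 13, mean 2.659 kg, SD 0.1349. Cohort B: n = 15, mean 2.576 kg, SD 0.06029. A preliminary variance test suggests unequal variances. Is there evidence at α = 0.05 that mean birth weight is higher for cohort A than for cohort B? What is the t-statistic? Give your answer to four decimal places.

2.0482

Let group 1 = cohort A, group 2 = cohort B. H0: μ_1 = μ_2; H1: μ_1 > μ_2 (Welch's two-sample t-test, right-tailed).
t = (x̄_1 − x̄_2)/√(s_1²/n_1 + s_2²/n_2) = (2.659 − 2.576)/√(0.1349²/13 + 0.06029²/15) = 2.0482
Welch–Satterthwaite df ≈ 16.10
p-value = P(T ≥ 2.0482) ≈ 0.029
Since p ≈ 0.029 < α = 0.05, reject H0; the evidence is statistically significant.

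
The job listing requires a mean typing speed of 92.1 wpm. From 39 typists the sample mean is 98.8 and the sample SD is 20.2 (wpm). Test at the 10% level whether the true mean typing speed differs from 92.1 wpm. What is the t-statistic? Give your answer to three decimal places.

2.071

H0: μ = 92.1; H1: μ ≠ 92.1 (one-sample t-test, two-sided).
t = (x̄ − μ₀)/(s/√n) = (98.8 − 92.1)/(20.2/√39) = 2.071
df = n − 1 = 38
Two-sided p-value ≈ 0.045
Since p ≈ 0.045 < α = 0.1, reject H0; the data support H1.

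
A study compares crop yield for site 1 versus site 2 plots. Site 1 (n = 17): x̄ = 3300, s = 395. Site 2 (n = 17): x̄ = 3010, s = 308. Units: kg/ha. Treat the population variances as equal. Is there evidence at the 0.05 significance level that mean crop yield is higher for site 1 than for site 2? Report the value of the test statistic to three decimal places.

2.387

Let group 1 = site 1, group 2 = site 2. H0: μ_1 = μ_2; H1: μ_1 > μ_2 (two-sample pooled-variance t-test, right-tailed).
s_p² = [(17−1)·395² + (17−1)·308²]/(17+17−2) = 125444
t = (3300 − 3010)/√[125444·(1/17 + 1/17)] = 2.387
df = n₁ + n₂ − 2 = 32
p-value = P(T ≥ 2.387) ≈ 0.0115
Since p ≈ 0.0115 < α = 0.05, reject H0; the data support H1.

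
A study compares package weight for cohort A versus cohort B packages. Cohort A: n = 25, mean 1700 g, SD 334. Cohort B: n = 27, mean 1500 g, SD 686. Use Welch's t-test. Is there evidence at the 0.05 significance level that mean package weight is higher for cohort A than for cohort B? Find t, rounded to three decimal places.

Let group 1 = cohort A, group 2 = cohort B. H0: μ_1 = μ_2; H1: μ_1 > μ_2 (Welch's two-sample t-test, right-tailed).
t = (x̄_1 − x̄_2)/√(s_1²/n_1 + s_2²/n_2) = (1700 − 1500)/√(334²/25 + 686²/27) = 1.352
Welch–Satterthwaite df ≈ 38.30
p-value = P(T ≥ 1.352) ≈ 0.0922
Since p ≈ 0.0922 > α = 0.05, fail to reject H0; the data do not provide sufficient evidence against H0.

1.352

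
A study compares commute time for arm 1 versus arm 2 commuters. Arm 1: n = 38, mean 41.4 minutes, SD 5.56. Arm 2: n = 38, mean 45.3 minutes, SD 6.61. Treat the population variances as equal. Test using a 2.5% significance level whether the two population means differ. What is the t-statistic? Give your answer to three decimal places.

Let group 1 = arm 1, group 2 = arm 2. H0: μ_1 = μ_2; H1: μ_1 ≠ μ_2 (two-sample pooled-variance t-test, two-sided).
s_p² = [(38−1)·5.56² + (38−1)·6.61²]/(38+38−2) = 37.3028
t = (41.4 − 45.3)/√[37.3028·(1/38 + 1/38)] = -2.783
df = n₁ + n₂ − 2 = 74
Two-sided p-value ≈ 0.0068
Since p ≈ 0.0068 < α = 0.025, reject H0; the evidence is statistically significant.

-2.783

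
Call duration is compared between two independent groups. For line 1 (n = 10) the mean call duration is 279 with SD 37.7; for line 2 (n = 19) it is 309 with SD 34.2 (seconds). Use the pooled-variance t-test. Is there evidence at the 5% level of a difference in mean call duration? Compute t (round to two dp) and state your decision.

t = -2.17; reject H0

Let group 1 = line 1, group 2 = line 2. H0: μ_1 = μ_2; H1: μ_1 ≠ μ_2 (two-sample pooled-variance t-test, two-sided).
s_p² = [(10−1)·37.7² + (19−1)·34.2²]/(10+19−2) = 1253.52
t = (279 − 309)/√[1253.52·(1/10 + 1/19)] = -2.17
df = n₁ + n₂ − 2 = 27
Two-sided p-value ≈ 0.0391
Since p ≈ 0.0391 < α = 0.05, reject H0; the data support H1.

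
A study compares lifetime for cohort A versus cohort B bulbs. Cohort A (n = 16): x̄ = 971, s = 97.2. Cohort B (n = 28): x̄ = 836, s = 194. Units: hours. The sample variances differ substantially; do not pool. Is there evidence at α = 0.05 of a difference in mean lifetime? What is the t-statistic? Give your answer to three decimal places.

3.069

Let group 1 = cohort A, group 2 = cohort B. H0: μ_1 = μ_2; H1: μ_1 ≠ μ_2 (Welch's two-sample t-test, two-sided).
t = (x̄_1 − x̄_2)/√(s_1²/n_1 + s_2²/n_2) = (971 − 836)/√(97.2²/16 + 194²/28) = 3.069
Welch–Satterthwaite df ≈ 41.51
Two-sided p-value ≈ 0.0038
Since p ≈ 0.0038 < α = 0.05, reject H0; the evidence is statistically significant.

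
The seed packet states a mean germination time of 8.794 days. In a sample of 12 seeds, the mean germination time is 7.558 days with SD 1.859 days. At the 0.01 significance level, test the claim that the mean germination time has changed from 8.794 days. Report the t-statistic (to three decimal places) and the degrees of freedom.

H0: μ = 8.794; H1: μ ≠ 8.794 (one-sample t-test, two-sided).
t = (x̄ − μ₀)/(s/√n) = (7.558 − 8.794)/(1.859/√12) = -2.303
df = n − 1 = 11
Two-sided p-value ≈ 0.042
Since p ≈ 0.042 > α = 0.01, fail to reject H0; the data do not provide sufficient evidence against H0.

t = -2.303, df = 11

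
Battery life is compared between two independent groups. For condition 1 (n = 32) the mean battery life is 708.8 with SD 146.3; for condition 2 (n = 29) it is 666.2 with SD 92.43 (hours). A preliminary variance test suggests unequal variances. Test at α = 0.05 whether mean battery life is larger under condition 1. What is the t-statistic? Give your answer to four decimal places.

Let group 1 = condition 1, group 2 = condition 2. H0: μ_1 = μ_2; H1: μ_1 > μ_2 (Welch's two-sample t-test, right-tailed).
t = (x̄_1 − x̄_2)/√(s_1²/n_1 + s_2²/n_2) = (708.8 − 666.2)/√(146.3²/32 + 92.43²/29) = 1.3724
Welch–Satterthwaite df ≈ 52.95
p-value = P(T ≥ 1.3724) ≈ 0.088
Since p ≈ 0.088 > α = 0.05, fail to reject H0; the evidence is not statistically significant.

1.3724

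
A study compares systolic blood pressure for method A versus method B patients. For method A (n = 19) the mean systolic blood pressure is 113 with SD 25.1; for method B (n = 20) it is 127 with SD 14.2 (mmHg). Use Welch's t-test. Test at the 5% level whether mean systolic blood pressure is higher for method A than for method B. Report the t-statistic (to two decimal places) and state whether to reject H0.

t = -2.13; fail to reject H0

Let group 1 = method A, group 2 = method B. H0: μ_1 = μ_2; H1: μ_1 > μ_2 (Welch's two-sample t-test, right-tailed).
t = (x̄_1 − x̄_2)/√(s_1²/n_1 + s_2²/n_2) = (113 − 127)/√(25.1²/19 + 14.2²/20) = -2.13
Welch–Satterthwaite df ≈ 28.15
p-value = P(T ≥ -2.13) ≈ 0.979
Since p ≈ 0.979 > α = 0.05, fail to reject H0; the data do not provide sufficient evidence against H0.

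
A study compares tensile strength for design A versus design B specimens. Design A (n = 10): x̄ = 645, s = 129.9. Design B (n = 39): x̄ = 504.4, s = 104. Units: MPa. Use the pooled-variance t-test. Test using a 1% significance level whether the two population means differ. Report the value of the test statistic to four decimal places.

Let group 1 = design A, group 2 = design B. H0: μ_1 = μ_2; H1: μ_1 ≠ μ_2 (two-sample pooled-variance t-test, two-sided).
s_p² = [(10−1)·129.9² + (39−1)·104²]/(10+39−2) = 11976
t = (645 − 504.4)/√[11976·(1/10 + 1/39)] = 3.6246
df = n₁ + n₂ − 2 = 47
Two-sided p-value ≈ 0.0007
Since p ≈ 0.0007 < α = 0.01, reject H0; the data support H1.

3.6246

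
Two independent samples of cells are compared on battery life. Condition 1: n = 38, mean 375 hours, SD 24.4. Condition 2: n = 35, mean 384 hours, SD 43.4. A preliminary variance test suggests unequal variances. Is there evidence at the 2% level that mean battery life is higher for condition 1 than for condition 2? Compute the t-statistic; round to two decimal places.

-1.08

Let group 1 = condition 1, group 2 = condition 2. H0: μ_1 = μ_2; H1: μ_1 > μ_2 (Welch's two-sample t-test, right-tailed).
t = (x̄_1 − x̄_2)/√(s_1²/n_1 + s_2²/n_2) = (375 − 384)/√(24.4²/38 + 43.4²/35) = -1.08
Welch–Satterthwaite df ≈ 52.58
p-value = P(T ≥ -1.08) ≈ 0.8574
Since p ≈ 0.8574 > α = 0.02, fail to reject H0; the evidence is not statistically significant.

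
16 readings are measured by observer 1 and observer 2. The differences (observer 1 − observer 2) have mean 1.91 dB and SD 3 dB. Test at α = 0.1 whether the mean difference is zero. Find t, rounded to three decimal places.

H0: μ_d = 0; H1: μ_d ≠ 0 (paired t-test on the differences, two-sided).
t = d̄/(s_d/√n) = 1.91/(3/√16) = 2.547
df = n − 1 = 15
Two-sided p-value ≈ 0.0223
Since p ≈ 0.0223 < α = 0.1, reject H0; the data support H1.

2.547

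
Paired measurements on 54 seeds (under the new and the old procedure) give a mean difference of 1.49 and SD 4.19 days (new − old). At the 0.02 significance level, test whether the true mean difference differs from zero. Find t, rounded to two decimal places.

H0: μ_d = 0; H1: μ_d ≠ 0 (paired t-test on the differences, two-sided).
t = d̄/(s_d/√n) = 1.49/(4.19/√54) = 2.61
df = n − 1 = 53
Two-sided p-value ≈ 0.0116
Since p ≈ 0.0116 < α = 0.02, reject H0; the evidence is statistically significant.

2.61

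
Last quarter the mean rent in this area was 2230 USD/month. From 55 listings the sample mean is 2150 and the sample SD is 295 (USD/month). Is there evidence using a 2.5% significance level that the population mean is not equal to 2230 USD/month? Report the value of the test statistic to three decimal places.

H0: μ = 2230; H1: μ ≠ 2230 (one-sample t-test, two-sided).
t = (x̄ − μ₀)/(s/√n) = (2150 − 2230)/(295/√55) = -2.011
df = n − 1 = 54
Two-sided p-value ≈ 0.049
Since p ≈ 0.049 > α = 0.025, fail to reject H0; the data do not provide sufficient evidence against H0.

-2.011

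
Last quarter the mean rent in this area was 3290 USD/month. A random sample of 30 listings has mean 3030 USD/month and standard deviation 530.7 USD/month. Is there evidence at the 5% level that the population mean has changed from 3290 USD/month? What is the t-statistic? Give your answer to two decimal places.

-2.68

H0: μ = 3290; H1: μ ≠ 3290 (one-sample t-test, two-sided).
t = (x̄ − μ₀)/(s/√n) = (3030 − 3290)/(530.7/√30) = -2.68
df = n − 1 = 29
Two-sided p-value ≈ 0.012
Since p ≈ 0.012 < α = 0.05, reject H0; the data support H1.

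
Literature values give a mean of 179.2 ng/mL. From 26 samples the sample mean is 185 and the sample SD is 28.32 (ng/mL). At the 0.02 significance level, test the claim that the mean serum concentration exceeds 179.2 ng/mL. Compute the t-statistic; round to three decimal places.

H0: μ = 179.2; H1: μ > 179.2 (one-sample t-test, right-tailed).
t = (x̄ − μ₀)/(s/√n) = (185 − 179.2)/(28.32/√26) = 1.044
df = n − 1 = 25
p-value = P(T ≥ 1.044) ≈ 0.153
Since p ≈ 0.153 > α = 0.02, fail to reject H0; the evidence is not statistically significant.

1.044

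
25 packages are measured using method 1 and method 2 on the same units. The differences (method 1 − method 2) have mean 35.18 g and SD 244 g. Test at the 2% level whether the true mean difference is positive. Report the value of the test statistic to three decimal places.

H0: μ_d = 0; H1: μ_d > 0 (paired t-test on the differences, right-tailed).
t = d̄/(s_d/√n) = 35.18/(244/√25) = 0.721
df = n − 1 = 24
p-value = P(T ≥ 0.721) ≈ 0.2390
Since p ≈ 0.2390 > α = 0.02, fail to reject H0; the data do not provide sufficient evidence against H0.

0.721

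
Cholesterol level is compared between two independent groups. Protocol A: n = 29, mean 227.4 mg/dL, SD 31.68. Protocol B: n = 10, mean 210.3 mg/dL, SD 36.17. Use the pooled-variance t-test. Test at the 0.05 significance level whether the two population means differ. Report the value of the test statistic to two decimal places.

Let group 1 = protocol A, group 2 = protocol B. H0: μ_1 = μ_2; H1: μ_1 ≠ μ_2 (two-sample pooled-variance t-test, two-sided).
s_p² = [(29−1)·31.68² + (10−1)·36.17²]/(29+10−2) = 1077.73
t = (227.4 − 210.3)/√[1077.73·(1/29 + 1/10)] = 1.42
df = n₁ + n₂ − 2 = 37
Two-sided p-value ≈ 0.1639
Since p ≈ 0.1639 > α = 0.05, fail to reject H0; the data do not provide sufficient evidence against H0.

1.42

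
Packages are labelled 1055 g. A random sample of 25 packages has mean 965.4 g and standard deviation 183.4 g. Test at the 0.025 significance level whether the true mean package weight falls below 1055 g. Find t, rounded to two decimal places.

H0: μ = 1055; H1: μ < 1055 (one-sample t-test, left-tailed).
t = (x̄ − μ₀)/(s/√n) = (965.4 − 1055)/(183.4/√25) = -2.44
df = n − 1 = 24
p-value = P(T ≤ -2.44) ≈ 0.011
Since p ≈ 0.011 < α = 0.025, reject H0; the data support H1.

-2.44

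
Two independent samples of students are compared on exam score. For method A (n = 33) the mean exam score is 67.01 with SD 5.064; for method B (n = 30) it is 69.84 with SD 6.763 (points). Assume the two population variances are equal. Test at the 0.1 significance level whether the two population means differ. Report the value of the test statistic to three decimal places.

-1.891

Let group 1 = method A, group 2 = method B. H0: μ_1 = μ_2; H1: μ_1 ≠ μ_2 (two-sample pooled-variance t-test, two-sided).
s_p² = [(33−1)·5.064² + (30−1)·6.763²]/(33+30−2) = 35.197
t = (67.01 − 69.84)/√[35.197·(1/33 + 1/30)] = -1.891
df = n₁ + n₂ − 2 = 61
Two-sided p-value ≈ 0.063
Since p ≈ 0.063 < α = 0.1, reject H0; the evidence is statistically significant.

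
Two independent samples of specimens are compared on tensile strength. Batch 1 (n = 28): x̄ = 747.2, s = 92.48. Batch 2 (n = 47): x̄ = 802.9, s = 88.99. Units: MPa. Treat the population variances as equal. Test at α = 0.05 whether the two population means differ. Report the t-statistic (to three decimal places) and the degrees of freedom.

t = -2.584, df = 73

Let group 1 = batch 1, group 2 = batch 2. H0: μ_1 = μ_2; H1: μ_1 ≠ μ_2 (two-sample pooled-variance t-test, two-sided).
s_p² = [(28−1)·92.48² + (47−1)·88.99²]/(28+47−2) = 8153.47
t = (747.2 − 802.9)/√[8153.47·(1/28 + 1/47)] = -2.584
df = n₁ + n₂ − 2 = 73
Two-sided p-value ≈ 0.0118
Since p ≈ 0.0118 < α = 0.05, reject H0; the data support H1.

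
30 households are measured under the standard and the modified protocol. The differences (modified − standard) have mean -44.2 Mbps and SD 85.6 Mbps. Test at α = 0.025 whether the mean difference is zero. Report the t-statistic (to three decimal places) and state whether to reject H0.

t = -2.828; reject H0

H0: μ_d = 0; H1: μ_d ≠ 0 (paired t-test on the differences, two-sided).
t = d̄/(s_d/√n) = -44.2/(85.6/√30) = -2.828
df = n − 1 = 29
Two-sided p-value ≈ 0.008
Since p ≈ 0.008 < α = 0.025, reject H0; the evidence is statistically significant.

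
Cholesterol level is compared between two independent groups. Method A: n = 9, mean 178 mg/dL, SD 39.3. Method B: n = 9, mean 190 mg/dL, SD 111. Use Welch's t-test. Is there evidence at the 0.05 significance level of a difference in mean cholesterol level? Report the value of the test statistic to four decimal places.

-0.3057

Let group 1 = method A, group 2 = method B. H0: μ_1 = μ_2; H1: μ_1 ≠ μ_2 (Welch's two-sample t-test, two-sided).
t = (x̄_1 − x̄_2)/√(s_1²/n_1 + s_2²/n_2) = (178 − 190)/√(39.3²/9 + 111²/9) = -0.3057
Welch–Satterthwaite df ≈ 9.97
Two-sided p-value ≈ 0.7661
Since p ≈ 0.7661 > α = 0.05, fail to reject H0; the data do not provide sufficient evidence against H0.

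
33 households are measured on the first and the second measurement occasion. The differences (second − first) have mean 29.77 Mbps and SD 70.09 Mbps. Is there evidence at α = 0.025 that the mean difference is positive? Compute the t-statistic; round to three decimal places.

2.440

H0: μ_d = 0; H1: μ_d > 0 (paired t-test on the differences, right-tailed).
t = d̄/(s_d/√n) = 29.77/(70.09/√33) = 2.440
df = n − 1 = 32
p-value = P(T ≥ 2.440) ≈ 0.010
Since p ≈ 0.010 < α = 0.025, reject H0; the data support H1.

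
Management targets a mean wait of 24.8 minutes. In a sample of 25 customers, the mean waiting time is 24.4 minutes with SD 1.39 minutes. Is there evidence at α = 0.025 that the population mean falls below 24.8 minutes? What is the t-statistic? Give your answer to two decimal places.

-1.44

H0: μ = 24.8; H1: μ < 24.8 (one-sample t-test, left-tailed).
t = (x̄ − μ₀)/(s/√n) = (24.4 − 24.8)/(1.39/√25) = -1.44
df = n − 1 = 24
p-value = P(T ≤ -1.44) ≈ 0.082
Since p ≈ 0.082 > α = 0.025, fail to reject H0; the evidence is not statistically significant.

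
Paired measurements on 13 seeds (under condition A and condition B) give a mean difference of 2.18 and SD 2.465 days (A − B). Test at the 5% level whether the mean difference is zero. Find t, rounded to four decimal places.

3.1887

H0: μ_d = 0; H1: μ_d ≠ 0 (paired t-test on the differences, two-sided).
t = d̄/(s_d/√n) = 2.18/(2.465/√13) = 3.1887
df = n − 1 = 12
Two-sided p-value ≈ 0.0078
Since p ≈ 0.0078 < α = 0.05, reject H0; the evidence is statistically significant.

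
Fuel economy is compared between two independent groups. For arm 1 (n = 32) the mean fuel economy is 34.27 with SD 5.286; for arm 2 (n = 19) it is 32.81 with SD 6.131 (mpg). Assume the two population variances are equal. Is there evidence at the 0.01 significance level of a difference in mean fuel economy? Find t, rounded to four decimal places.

Let group 1 = arm 1, group 2 = arm 2. H0: μ_1 = μ_2; H1: μ_1 ≠ μ_2 (two-sample pooled-variance t-test, two-sided).
s_p² = [(32−1)·5.286² + (19−1)·6.131²]/(32+19−2) = 31.4857
t = (34.27 − 32.81)/√[31.4857·(1/32 + 1/19)] = 0.8984
df = n₁ + n₂ − 2 = 49
Two-sided p-value ≈ 0.3734
Since p ≈ 0.3734 > α = 0.01, fail to reject H0; the data do not provide sufficient evidence against H0.

0.8984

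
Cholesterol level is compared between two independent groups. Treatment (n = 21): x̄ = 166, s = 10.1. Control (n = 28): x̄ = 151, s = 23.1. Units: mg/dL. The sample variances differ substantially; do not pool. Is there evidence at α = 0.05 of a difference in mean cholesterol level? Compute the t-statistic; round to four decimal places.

3.0673

Let group 1 = treatment, group 2 = control. H0: μ_1 = μ_2; H1: μ_1 ≠ μ_2 (Welch's two-sample t-test, two-sided).
t = (x̄_1 − x̄_2)/√(s_1²/n_1 + s_2²/n_2) = (166 − 151)/√(10.1²/21 + 23.1²/28) = 3.0673
Welch–Satterthwaite df ≈ 39.09
Two-sided p-value ≈ 0.0039
Since p ≈ 0.0039 < α = 0.05, reject H0; the evidence is statistically significant.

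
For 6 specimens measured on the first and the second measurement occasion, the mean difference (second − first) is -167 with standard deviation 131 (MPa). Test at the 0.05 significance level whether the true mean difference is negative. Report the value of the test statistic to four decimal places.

H0: μ_d = 0; H1: μ_d < 0 (paired t-test on the differences, left-tailed).
t = d̄/(s_d/√n) = -167/(131/√6) = -3.1226
df = n − 1 = 5
p-value = P(T ≤ -3.1226) ≈ 0.0131
Since p ≈ 0.0131 < α = 0.05, reject H0; the data support H1.

-3.1226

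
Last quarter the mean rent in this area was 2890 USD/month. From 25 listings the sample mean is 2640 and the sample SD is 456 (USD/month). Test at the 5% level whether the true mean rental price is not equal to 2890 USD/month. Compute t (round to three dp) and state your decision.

H0: μ = 2890; H1: μ ≠ 2890 (one-sample t-test, two-sided).
t = (x̄ − μ₀)/(s/√n) = (2640 − 2890)/(456/√25) = -2.741
df = n − 1 = 24
Two-sided p-value ≈ 0.0114
Since p ≈ 0.0114 < α = 0.05, reject H0; the data support H1.

t = -2.741; reject H0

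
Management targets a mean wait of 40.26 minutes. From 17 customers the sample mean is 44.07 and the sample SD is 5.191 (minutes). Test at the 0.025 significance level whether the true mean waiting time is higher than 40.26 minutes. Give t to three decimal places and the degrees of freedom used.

H0: μ = 40.26; H1: μ > 40.26 (one-sample t-test, right-tailed).
t = (x̄ − μ₀)/(s/√n) = (44.07 − 40.26)/(5.191/√17) = 3.026
df = n − 1 = 16
p-value = P(T ≥ 3.026) ≈ 0.0040
Since p ≈ 0.0040 < α = 0.025, reject H0; the data support H1.

t = 3.026, df = 16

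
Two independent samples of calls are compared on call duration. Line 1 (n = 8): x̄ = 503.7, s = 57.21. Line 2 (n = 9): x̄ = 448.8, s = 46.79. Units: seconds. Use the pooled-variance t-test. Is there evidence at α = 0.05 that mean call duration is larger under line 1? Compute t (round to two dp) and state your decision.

Let group 1 = line 1, group 2 = line 2. H0: μ_1 = μ_2; H1: μ_1 > μ_2 (two-sample pooled-variance t-test, right-tailed).
s_p² = [(8−1)·57.21² + (9−1)·46.79²]/(8+9−2) = 2695.02
t = (503.7 − 448.8)/√[2695.02·(1/8 + 1/9)] = 2.18
df = n₁ + n₂ − 2 = 15
p-value = P(T ≥ 2.18) ≈ 0.0230
Since p ≈ 0.0230 < α = 0.05, reject H0; the data support H1.

t = 2.18; reject H0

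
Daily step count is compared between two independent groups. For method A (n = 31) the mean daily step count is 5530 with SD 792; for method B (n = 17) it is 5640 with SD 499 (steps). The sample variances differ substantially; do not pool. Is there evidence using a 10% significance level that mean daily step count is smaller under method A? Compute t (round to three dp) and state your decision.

Let group 1 = method A, group 2 = method B. H0: μ_1 = μ_2; H1: μ_1 < μ_2 (Welch's two-sample t-test, left-tailed).
t = (x̄_1 − x̄_2)/√(s_1²/n_1 + s_2²/n_2) = (5530 − 5640)/√(792²/31 + 499²/17) = -0.589
Welch–Satterthwaite df ≈ 44.97
p-value = P(T ≤ -0.589) ≈ 0.2794
Since p ≈ 0.2794 > α = 0.1, fail to reject H0; the data do not provide sufficient evidence against H0.

t = -0.589; fail to reject H0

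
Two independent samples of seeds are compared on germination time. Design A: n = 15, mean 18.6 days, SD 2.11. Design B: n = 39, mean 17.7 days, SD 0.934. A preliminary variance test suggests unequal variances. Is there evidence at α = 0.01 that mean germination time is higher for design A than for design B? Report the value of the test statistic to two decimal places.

1.59

Let group 1 = design A, group 2 = design B. H0: μ_1 = μ_2; H1: μ_1 > μ_2 (Welch's two-sample t-test, right-tailed).
t = (x̄_1 − x̄_2)/√(s_1²/n_1 + s_2²/n_2) = (18.6 − 17.7)/√(2.11²/15 + 0.934²/39) = 1.59
Welch–Satterthwaite df ≈ 16.16
p-value = P(T ≥ 1.59) ≈ 0.0653
Since p ≈ 0.0653 > α = 0.01, fail to reject H0; the data do not provide sufficient evidence against H0.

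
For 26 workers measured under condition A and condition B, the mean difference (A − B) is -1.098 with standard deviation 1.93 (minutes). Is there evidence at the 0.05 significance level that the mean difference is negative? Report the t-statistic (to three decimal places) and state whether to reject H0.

H0: μ_d = 0; H1: μ_d < 0 (paired t-test on the differences, left-tailed).
t = d̄/(s_d/√n) = -1.098/(1.93/√26) = -2.901
df = n − 1 = 25
p-value = P(T ≤ -2.901) ≈ 0.0038
Since p ≈ 0.0038 < α = 0.05, reject H0; the data support H1.

t = -2.901; reject H0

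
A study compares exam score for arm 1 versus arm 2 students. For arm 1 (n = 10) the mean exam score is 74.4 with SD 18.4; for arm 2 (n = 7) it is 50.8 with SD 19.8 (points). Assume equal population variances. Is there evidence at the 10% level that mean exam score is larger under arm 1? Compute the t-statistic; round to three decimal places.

2.524

Let group 1 = arm 1, group 2 = arm 2. H0: μ_1 = μ_2; H1: μ_1 > μ_2 (two-sample pooled-variance t-test, right-tailed).
s_p² = [(10−1)·18.4² + (7−1)·19.8²]/(10+7−2) = 359.952
t = (74.4 − 50.8)/√[359.952·(1/10 + 1/7)] = 2.524
df = n₁ + n₂ − 2 = 15
p-value = P(T ≥ 2.524) ≈ 0.0117
Since p ≈ 0.0117 < α = 0.1, reject H0; the data support H1.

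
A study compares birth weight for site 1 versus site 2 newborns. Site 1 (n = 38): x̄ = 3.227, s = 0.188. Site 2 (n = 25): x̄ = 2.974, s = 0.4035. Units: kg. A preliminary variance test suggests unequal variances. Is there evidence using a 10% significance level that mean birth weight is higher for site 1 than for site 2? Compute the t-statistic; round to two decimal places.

2.93

Let group 1 = site 1, group 2 = site 2. H0: μ_1 = μ_2; H1: μ_1 > μ_2 (Welch's two-sample t-test, right-tailed).
t = (x̄_1 − x̄_2)/√(s_1²/n_1 + s_2²/n_2) = (3.227 − 2.974)/√(0.188²/38 + 0.4035²/25) = 2.93
Welch–Satterthwaite df ≈ 30.94
p-value = P(T ≥ 2.93) ≈ 0.003
Since p ≈ 0.003 < α = 0.1, reject H0; the evidence is statistically significant.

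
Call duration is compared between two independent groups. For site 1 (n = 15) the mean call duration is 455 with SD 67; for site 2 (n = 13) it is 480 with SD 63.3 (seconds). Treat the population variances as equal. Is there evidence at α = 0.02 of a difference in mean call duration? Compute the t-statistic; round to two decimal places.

-1.01

Let group 1 = site 1, group 2 = site 2. H0: μ_1 = μ_2; H1: μ_1 ≠ μ_2 (two-sample pooled-variance t-test, two-sided).
s_p² = [(15−1)·67² + (13−1)·63.3²]/(15+13−2) = 4266.49
t = (455 − 480)/√[4266.49·(1/15 + 1/13)] = -1.01
df = n₁ + n₂ − 2 = 26
Two-sided p-value ≈ 0.3218
Since p ≈ 0.3218 > α = 0.02, fail to reject H0; the data do not provide sufficient evidence against H0.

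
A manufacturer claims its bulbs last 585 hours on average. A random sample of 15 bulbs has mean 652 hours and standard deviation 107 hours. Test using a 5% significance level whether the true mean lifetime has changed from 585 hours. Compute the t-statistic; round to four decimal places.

H0: μ = 585; H1: μ ≠ 585 (one-sample t-test, two-sided).
t = (x̄ − μ₀)/(s/√n) = (652 − 585)/(107/√15) = 2.4251
df = n − 1 = 14
Two-sided p-value ≈ 0.029
Since p ≈ 0.029 < α = 0.05, reject H0; the data support H1.

2.4251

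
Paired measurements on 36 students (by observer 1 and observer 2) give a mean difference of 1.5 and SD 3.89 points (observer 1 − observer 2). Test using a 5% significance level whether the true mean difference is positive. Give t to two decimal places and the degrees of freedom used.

t = 2.31, df = 35

H0: μ_d = 0; H1: μ_d > 0 (paired t-test on the differences, right-tailed).
t = d̄/(s_d/√n) = 1.5/(3.89/√36) = 2.31
df = n − 1 = 35
p-value = P(T ≥ 2.31) ≈ 0.0133
Since p ≈ 0.0133 < α = 0.05, reject H0; the data support H1.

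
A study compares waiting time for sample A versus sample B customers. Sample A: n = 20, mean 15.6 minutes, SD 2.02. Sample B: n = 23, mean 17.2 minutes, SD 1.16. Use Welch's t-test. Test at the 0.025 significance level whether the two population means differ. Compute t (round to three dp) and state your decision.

t = -3.123; reject H0

Let group 1 = sample A, group 2 = sample B. H0: μ_1 = μ_2; H1: μ_1 ≠ μ_2 (Welch's two-sample t-test, two-sided).
t = (x̄_1 − x̄_2)/√(s_1²/n_1 + s_2²/n_2) = (15.6 − 17.2)/√(2.02²/20 + 1.16²/23) = -3.123
Welch–Satterthwaite df ≈ 29.37
Two-sided p-value ≈ 0.004
Since p ≈ 0.004 < α = 0.025, reject H0; the data support H1.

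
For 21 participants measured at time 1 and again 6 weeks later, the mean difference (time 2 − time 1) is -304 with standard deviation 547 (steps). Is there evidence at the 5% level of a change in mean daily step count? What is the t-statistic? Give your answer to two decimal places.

-2.55

H0: μ_d = 0; H1: μ_d ≠ 0 (paired t-test on the differences, two-sided).
t = d̄/(s_d/√n) = -304/(547/√21) = -2.55
df = n − 1 = 20
Two-sided p-value ≈ 0.0192
Since p ≈ 0.0192 < α = 0.05, reject H0; the data support H1.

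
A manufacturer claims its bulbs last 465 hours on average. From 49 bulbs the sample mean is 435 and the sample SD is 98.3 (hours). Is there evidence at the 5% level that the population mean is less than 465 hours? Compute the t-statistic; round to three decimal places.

-2.136

H0: μ = 465; H1: μ < 465 (one-sample t-test, left-tailed).
t = (x̄ − μ₀)/(s/√n) = (435 − 465)/(98.3/√49) = -2.136
df = n − 1 = 48
p-value = P(T ≤ -2.136) ≈ 0.0189
Since p ≈ 0.0189 < α = 0.05, reject H0; the evidence is statistically significant.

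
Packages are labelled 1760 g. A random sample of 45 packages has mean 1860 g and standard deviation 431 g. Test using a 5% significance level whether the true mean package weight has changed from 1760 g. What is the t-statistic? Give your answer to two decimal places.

H0: μ = 1760; H1: μ ≠ 1760 (one-sample t-test, two-sided).
t = (x̄ − μ₀)/(s/√n) = (1860 − 1760)/(431/√45) = 1.56
df = n − 1 = 44
Two-sided p-value ≈ 0.1268
Since p ≈ 0.1268 > α = 0.05, fail to reject H0; the evidence is not statistically significant.

1.56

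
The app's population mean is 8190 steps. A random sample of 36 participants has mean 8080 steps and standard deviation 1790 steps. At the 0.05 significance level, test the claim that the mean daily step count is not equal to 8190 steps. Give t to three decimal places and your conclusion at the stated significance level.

t = -0.369; fail to reject H0

H0: μ = 8190; H1: μ ≠ 8190 (one-sample t-test, two-sided).
t = (x̄ − μ₀)/(s/√n) = (8080 − 8190)/(1790/√36) = -0.369
df = n − 1 = 35
Two-sided p-value ≈ 0.7146
Since p ≈ 0.7146 > α = 0.05, fail to reject H0; the evidence is not statistically significant.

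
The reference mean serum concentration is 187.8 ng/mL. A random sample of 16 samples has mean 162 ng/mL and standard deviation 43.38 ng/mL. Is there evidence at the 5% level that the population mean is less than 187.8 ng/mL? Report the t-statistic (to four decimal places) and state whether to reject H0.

t = -2.3790; reject H0

H0: μ = 187.8; H1: μ < 187.8 (one-sample t-test, left-tailed).
t = (x̄ − μ₀)/(s/√n) = (162 − 187.8)/(43.38/√16) = -2.3790
df = n − 1 = 15
p-value = P(T ≤ -2.3790) ≈ 0.016
Since p ≈ 0.016 < α = 0.05, reject H0; the data support H1.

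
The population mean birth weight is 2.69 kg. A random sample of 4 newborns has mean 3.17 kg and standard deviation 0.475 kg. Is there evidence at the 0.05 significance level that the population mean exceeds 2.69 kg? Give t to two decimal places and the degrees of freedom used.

t = 2.02, df = 3

H0: μ = 2.69; H1: μ > 2.69 (one-sample t-test, right-tailed).
t = (x̄ − μ₀)/(s/√n) = (3.17 − 2.69)/(0.475/√4) = 2.02
df = n − 1 = 3
p-value = P(T ≥ 2.02) ≈ 0.0683
Since p ≈ 0.0683 > α = 0.05, fail to reject H0; the evidence is not statistically significant.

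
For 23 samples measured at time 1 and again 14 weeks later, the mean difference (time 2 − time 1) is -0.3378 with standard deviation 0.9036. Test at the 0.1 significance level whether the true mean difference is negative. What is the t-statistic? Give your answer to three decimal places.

-1.793

H0: μ_d = 0; H1: μ_d < 0 (paired t-test on the differences, left-tailed).
t = d̄/(s_d/√n) = -0.3378/(0.9036/√23) = -1.793
df = n − 1 = 22
p-value = P(T ≤ -1.793) ≈ 0.043
Since p ≈ 0.043 < α = 0.1, reject H0; the data support H1.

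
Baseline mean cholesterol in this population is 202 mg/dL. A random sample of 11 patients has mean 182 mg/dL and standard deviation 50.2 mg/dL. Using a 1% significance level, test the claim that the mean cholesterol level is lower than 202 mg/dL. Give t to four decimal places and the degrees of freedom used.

H0: μ = 202; H1: μ < 202 (one-sample t-test, left-tailed).
t = (x̄ − μ₀)/(s/√n) = (182 − 202)/(50.2/√11) = -1.3214
df = n − 1 = 10
p-value = P(T ≤ -1.3214) ≈ 0.108
Since p ≈ 0.108 > α = 0.01, fail to reject H0; the data do not provide sufficient evidence against H0.

t = -1.3214, df = 10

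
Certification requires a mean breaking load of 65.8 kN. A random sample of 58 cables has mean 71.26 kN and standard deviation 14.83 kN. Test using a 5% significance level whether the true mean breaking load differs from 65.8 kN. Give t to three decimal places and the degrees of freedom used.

t = 2.804, df = 57

H0: μ = 65.8; H1: μ ≠ 65.8 (one-sample t-test, two-sided).
t = (x̄ − μ₀)/(s/√n) = (71.26 − 65.8)/(14.83/√58) = 2.804
df = n − 1 = 57
Two-sided p-value ≈ 0.0069
Since p ≈ 0.0069 < α = 0.05, reject H0; the evidence is statistically significant.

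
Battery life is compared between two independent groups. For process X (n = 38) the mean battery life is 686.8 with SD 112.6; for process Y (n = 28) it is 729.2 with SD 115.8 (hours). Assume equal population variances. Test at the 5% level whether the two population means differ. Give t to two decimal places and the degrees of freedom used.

Let group 1 = process X, group 2 = process Y. H0: μ_1 = μ_2; H1: μ_1 ≠ μ_2 (two-sample pooled-variance t-test, two-sided).
s_p² = [(38−1)·112.6² + (28−1)·115.8²]/(38+28−2) = 12987.1
t = (686.8 − 729.2)/√[12987.1·(1/38 + 1/28)] = -1.49
df = n₁ + n₂ − 2 = 64
Two-sided p-value ≈ 0.140
Since p ≈ 0.140 > α = 0.05, fail to reject H0; the data do not provide sufficient evidence against H0.

t = -1.49, df = 64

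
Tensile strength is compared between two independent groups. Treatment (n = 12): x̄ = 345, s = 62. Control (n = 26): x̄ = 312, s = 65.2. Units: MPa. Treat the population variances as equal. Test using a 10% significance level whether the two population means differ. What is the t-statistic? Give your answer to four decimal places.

Let group 1 = treatment, group 2 = control. H0: μ_1 = μ_2; H1: μ_1 ≠ μ_2 (two-sample pooled-variance t-test, two-sided).
s_p² = [(12−1)·62² + (26−1)·65.2²]/(12+26−2) = 4126.67
t = (345 − 312)/√[4126.67·(1/12 + 1/26)] = 1.4720
df = n₁ + n₂ − 2 = 36
Two-sided p-value ≈ 0.1497
Since p ≈ 0.1497 > α = 0.1, fail to reject H0; the evidence is not statistically significant.

1.4720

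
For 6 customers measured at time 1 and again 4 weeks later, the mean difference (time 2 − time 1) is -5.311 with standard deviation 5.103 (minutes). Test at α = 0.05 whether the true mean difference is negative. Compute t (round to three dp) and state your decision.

t = -2.549; reject H0

H0: μ_d = 0; H1: μ_d < 0 (paired t-test on the differences, left-tailed).
t = d̄/(s_d/√n) = -5.311/(5.103/√6) = -2.549
df = n − 1 = 5
p-value = P(T ≤ -2.549) ≈ 0.0257
Since p ≈ 0.0257 < α = 0.05, reject H0; the data support H1.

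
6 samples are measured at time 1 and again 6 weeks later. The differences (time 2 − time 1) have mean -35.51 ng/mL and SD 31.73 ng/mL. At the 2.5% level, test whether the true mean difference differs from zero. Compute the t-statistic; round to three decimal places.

-2.741

H0: μ_d = 0; H1: μ_d ≠ 0 (paired t-test on the differences, two-sided).
t = d̄/(s_d/√n) = -35.51/(31.73/√6) = -2.741
df = n − 1 = 5
Two-sided p-value ≈ 0.0407
Since p ≈ 0.0407 > α = 0.025, fail to reject H0; the data do not provide sufficient evidence against H0.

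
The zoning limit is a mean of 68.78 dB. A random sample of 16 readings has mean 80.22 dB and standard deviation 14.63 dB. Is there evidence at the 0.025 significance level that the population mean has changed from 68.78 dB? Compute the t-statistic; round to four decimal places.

H0: μ = 68.78; H1: μ ≠ 68.78 (one-sample t-test, two-sided).
t = (x̄ − μ₀)/(s/√n) = (80.22 − 68.78)/(14.63/√16) = 3.1278
df = n − 1 = 15
Two-sided p-value ≈ 0.007
Since p ≈ 0.007 < α = 0.025, reject H0; the data support H1.

3.1278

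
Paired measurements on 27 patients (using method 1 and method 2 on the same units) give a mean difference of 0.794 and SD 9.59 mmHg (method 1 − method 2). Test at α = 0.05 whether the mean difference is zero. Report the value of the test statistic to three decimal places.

0.430

H0: μ_d = 0; H1: μ_d ≠ 0 (paired t-test on the differences, two-sided).
t = d̄/(s_d/√n) = 0.794/(9.59/√27) = 0.430
df = n − 1 = 26
Two-sided p-value ≈ 0.671
Since p ≈ 0.671 > α = 0.05, fail to reject H0; the data do not provide sufficient evidence against H0.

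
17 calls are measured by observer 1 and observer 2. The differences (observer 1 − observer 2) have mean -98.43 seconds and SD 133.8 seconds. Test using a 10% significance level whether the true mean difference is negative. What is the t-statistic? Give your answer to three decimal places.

-3.033

H0: μ_d = 0; H1: μ_d < 0 (paired t-test on the differences, left-tailed).
t = d̄/(s_d/√n) = -98.43/(133.8/√17) = -3.033
df = n − 1 = 16
p-value = P(T ≤ -3.033) ≈ 0.004
Since p ≈ 0.004 < α = 0.1, reject H0; the data support H1.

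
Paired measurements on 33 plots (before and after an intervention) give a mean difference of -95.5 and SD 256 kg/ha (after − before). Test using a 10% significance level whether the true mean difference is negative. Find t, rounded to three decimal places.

H0: μ_d = 0; H1: μ_d < 0 (paired t-test on the differences, left-tailed).
t = d̄/(s_d/√n) = -95.5/(256/√33) = -2.143
df = n − 1 = 32
p-value = P(T ≤ -2.143) ≈ 0.020
Since p ≈ 0.020 < α = 0.1, reject H0; the data support H1.

-2.143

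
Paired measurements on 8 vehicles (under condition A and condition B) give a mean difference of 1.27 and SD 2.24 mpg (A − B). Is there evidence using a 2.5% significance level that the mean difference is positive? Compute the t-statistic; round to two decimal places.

H0: μ_d = 0; H1: μ_d > 0 (paired t-test on the differences, right-tailed).
t = d̄/(s_d/√n) = 1.27/(2.24/√8) = 1.60
df = n − 1 = 7
p-value = P(T ≥ 1.60) ≈ 0.076
Since p ≈ 0.076 > α = 0.025, fail to reject H0; the evidence is not statistically significant.

1.60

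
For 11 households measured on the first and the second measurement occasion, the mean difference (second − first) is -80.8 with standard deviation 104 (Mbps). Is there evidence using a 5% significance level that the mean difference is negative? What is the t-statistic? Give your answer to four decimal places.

-2.5768

H0: μ_d = 0; H1: μ_d < 0 (paired t-test on the differences, left-tailed).
t = d̄/(s_d/√n) = -80.8/(104/√11) = -2.5768
df = n − 1 = 10
p-value = P(T ≤ -2.5768) ≈ 0.014
Since p ≈ 0.014 < α = 0.05, reject H0; the evidence is statistically significant.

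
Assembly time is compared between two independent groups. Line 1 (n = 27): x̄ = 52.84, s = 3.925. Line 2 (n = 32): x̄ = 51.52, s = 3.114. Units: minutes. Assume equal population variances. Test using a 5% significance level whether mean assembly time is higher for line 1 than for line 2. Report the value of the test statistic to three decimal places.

1.440

Let group 1 = line 1, group 2 = line 2. H0: μ_1 = μ_2; H1: μ_1 > μ_2 (two-sample pooled-variance t-test, right-tailed).
s_p² = [(27−1)·3.925² + (32−1)·3.114²]/(27+32−2) = 12.3009
t = (52.84 − 51.52)/√[12.3009·(1/27 + 1/32)] = 1.440
df = n₁ + n₂ − 2 = 57
p-value = P(T ≥ 1.440) ≈ 0.0776
Since p ≈ 0.0776 > α = 0.05, fail to reject H0; the data do not provide sufficient evidence against H0.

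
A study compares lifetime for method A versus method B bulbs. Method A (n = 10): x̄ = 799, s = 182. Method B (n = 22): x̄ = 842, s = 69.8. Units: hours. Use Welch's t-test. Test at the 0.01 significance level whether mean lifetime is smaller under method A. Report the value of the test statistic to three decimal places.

-0.723

Let group 1 = method A, group 2 = method B. H0: μ_1 = μ_2; H1: μ_1 < μ_2 (Welch's two-sample t-test, left-tailed).
t = (x̄_1 − x̄_2)/√(s_1²/n_1 + s_2²/n_2) = (799 − 842)/√(182²/10 + 69.8²/22) = -0.723
Welch–Satterthwaite df ≈ 10.22
p-value = P(T ≤ -0.723) ≈ 0.243
Since p ≈ 0.243 > α = 0.01, fail to reject H0; the evidence is not statistically significant.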